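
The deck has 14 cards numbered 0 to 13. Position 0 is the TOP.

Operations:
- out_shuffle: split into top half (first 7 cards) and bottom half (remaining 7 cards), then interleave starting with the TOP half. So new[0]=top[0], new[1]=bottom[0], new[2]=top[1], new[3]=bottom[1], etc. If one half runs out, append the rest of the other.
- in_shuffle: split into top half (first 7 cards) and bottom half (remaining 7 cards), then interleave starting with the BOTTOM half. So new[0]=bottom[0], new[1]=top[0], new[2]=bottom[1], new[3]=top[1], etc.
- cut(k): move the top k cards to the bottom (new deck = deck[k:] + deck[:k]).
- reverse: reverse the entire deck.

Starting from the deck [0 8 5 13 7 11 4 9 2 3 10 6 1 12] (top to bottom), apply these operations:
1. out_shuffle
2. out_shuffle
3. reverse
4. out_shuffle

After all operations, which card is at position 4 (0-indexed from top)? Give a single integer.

Answer: 4

Derivation:
After op 1 (out_shuffle): [0 9 8 2 5 3 13 10 7 6 11 1 4 12]
After op 2 (out_shuffle): [0 10 9 7 8 6 2 11 5 1 3 4 13 12]
After op 3 (reverse): [12 13 4 3 1 5 11 2 6 8 7 9 10 0]
After op 4 (out_shuffle): [12 2 13 6 4 8 3 7 1 9 5 10 11 0]
Position 4: card 4.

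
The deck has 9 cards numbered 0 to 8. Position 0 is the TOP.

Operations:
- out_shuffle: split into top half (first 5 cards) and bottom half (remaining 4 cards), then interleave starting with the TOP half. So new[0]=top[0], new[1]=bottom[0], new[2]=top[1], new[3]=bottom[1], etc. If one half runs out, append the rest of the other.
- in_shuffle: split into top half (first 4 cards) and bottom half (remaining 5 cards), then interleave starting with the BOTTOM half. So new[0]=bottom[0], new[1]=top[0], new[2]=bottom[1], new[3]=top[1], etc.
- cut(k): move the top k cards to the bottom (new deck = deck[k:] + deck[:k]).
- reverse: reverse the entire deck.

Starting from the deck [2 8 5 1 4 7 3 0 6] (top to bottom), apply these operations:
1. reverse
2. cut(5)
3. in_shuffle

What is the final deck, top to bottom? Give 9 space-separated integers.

After op 1 (reverse): [6 0 3 7 4 1 5 8 2]
After op 2 (cut(5)): [1 5 8 2 6 0 3 7 4]
After op 3 (in_shuffle): [6 1 0 5 3 8 7 2 4]

Answer: 6 1 0 5 3 8 7 2 4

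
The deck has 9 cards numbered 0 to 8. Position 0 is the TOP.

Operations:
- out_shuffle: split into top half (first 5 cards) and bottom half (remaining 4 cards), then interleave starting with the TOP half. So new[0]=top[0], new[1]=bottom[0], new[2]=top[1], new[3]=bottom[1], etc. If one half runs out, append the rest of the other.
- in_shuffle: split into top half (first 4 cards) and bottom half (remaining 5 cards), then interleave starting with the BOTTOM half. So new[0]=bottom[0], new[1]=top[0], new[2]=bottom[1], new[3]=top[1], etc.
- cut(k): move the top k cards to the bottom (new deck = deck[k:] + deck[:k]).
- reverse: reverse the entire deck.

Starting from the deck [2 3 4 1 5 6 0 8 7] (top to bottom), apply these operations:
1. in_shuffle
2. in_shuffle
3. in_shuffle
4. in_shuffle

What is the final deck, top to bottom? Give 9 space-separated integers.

Answer: 1 8 4 0 3 6 2 5 7

Derivation:
After op 1 (in_shuffle): [5 2 6 3 0 4 8 1 7]
After op 2 (in_shuffle): [0 5 4 2 8 6 1 3 7]
After op 3 (in_shuffle): [8 0 6 5 1 4 3 2 7]
After op 4 (in_shuffle): [1 8 4 0 3 6 2 5 7]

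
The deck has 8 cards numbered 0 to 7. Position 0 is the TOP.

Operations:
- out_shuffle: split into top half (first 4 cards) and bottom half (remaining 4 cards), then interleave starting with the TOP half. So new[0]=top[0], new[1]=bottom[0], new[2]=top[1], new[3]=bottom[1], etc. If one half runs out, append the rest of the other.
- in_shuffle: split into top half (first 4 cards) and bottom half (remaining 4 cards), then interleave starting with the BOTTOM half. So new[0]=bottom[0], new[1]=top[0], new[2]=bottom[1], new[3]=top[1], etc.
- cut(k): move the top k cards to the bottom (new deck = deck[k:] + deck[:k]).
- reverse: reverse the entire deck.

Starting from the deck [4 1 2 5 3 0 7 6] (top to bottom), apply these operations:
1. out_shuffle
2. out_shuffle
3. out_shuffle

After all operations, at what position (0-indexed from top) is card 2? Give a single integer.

Answer: 2

Derivation:
After op 1 (out_shuffle): [4 3 1 0 2 7 5 6]
After op 2 (out_shuffle): [4 2 3 7 1 5 0 6]
After op 3 (out_shuffle): [4 1 2 5 3 0 7 6]
Card 2 is at position 2.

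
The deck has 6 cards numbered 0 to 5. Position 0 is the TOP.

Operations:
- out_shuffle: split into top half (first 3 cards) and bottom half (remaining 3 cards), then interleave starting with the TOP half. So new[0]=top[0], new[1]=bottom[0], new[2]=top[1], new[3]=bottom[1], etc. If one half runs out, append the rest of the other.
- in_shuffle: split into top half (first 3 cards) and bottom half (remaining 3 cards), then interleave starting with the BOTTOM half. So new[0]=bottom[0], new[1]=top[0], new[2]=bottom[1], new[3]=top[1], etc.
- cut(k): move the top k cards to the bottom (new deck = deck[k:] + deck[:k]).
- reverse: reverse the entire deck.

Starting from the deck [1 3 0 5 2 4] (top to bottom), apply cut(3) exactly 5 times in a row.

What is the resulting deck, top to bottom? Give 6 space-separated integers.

After op 1 (cut(3)): [5 2 4 1 3 0]
After op 2 (cut(3)): [1 3 0 5 2 4]
After op 3 (cut(3)): [5 2 4 1 3 0]
After op 4 (cut(3)): [1 3 0 5 2 4]
After op 5 (cut(3)): [5 2 4 1 3 0]

Answer: 5 2 4 1 3 0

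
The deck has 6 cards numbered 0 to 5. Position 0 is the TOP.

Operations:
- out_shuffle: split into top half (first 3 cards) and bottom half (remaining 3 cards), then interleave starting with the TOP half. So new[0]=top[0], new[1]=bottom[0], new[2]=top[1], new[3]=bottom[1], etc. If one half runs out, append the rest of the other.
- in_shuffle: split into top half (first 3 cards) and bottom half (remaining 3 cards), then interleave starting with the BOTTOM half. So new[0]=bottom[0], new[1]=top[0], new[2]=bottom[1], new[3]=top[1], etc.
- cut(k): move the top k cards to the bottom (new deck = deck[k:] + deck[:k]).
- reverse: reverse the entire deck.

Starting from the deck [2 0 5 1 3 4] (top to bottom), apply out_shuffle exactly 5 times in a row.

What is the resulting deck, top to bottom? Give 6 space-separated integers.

After op 1 (out_shuffle): [2 1 0 3 5 4]
After op 2 (out_shuffle): [2 3 1 5 0 4]
After op 3 (out_shuffle): [2 5 3 0 1 4]
After op 4 (out_shuffle): [2 0 5 1 3 4]
After op 5 (out_shuffle): [2 1 0 3 5 4]

Answer: 2 1 0 3 5 4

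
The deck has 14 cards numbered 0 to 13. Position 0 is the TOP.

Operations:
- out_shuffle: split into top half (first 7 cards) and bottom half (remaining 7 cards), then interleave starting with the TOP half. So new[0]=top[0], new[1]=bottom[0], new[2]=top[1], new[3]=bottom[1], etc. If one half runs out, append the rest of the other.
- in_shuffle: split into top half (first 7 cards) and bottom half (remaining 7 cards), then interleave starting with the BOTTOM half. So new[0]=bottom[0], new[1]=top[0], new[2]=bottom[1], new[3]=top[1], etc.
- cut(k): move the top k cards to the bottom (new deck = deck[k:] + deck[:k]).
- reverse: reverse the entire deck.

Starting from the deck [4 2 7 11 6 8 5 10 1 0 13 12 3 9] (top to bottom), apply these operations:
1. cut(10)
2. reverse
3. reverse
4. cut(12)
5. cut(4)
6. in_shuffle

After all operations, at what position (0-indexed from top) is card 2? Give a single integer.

Answer: 7

Derivation:
After op 1 (cut(10)): [13 12 3 9 4 2 7 11 6 8 5 10 1 0]
After op 2 (reverse): [0 1 10 5 8 6 11 7 2 4 9 3 12 13]
After op 3 (reverse): [13 12 3 9 4 2 7 11 6 8 5 10 1 0]
After op 4 (cut(12)): [1 0 13 12 3 9 4 2 7 11 6 8 5 10]
After op 5 (cut(4)): [3 9 4 2 7 11 6 8 5 10 1 0 13 12]
After op 6 (in_shuffle): [8 3 5 9 10 4 1 2 0 7 13 11 12 6]
Card 2 is at position 7.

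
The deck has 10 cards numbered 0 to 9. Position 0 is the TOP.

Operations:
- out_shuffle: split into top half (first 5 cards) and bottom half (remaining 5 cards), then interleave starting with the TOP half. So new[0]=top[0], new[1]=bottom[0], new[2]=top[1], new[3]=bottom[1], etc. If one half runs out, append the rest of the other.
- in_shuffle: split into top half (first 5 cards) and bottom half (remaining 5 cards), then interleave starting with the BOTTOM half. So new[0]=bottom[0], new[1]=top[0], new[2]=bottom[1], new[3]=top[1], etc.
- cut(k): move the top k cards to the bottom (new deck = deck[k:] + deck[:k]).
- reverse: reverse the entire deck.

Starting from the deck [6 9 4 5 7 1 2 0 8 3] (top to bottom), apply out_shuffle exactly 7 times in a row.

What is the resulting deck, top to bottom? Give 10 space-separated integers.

After op 1 (out_shuffle): [6 1 9 2 4 0 5 8 7 3]
After op 2 (out_shuffle): [6 0 1 5 9 8 2 7 4 3]
After op 3 (out_shuffle): [6 8 0 2 1 7 5 4 9 3]
After op 4 (out_shuffle): [6 7 8 5 0 4 2 9 1 3]
After op 5 (out_shuffle): [6 4 7 2 8 9 5 1 0 3]
After op 6 (out_shuffle): [6 9 4 5 7 1 2 0 8 3]
After op 7 (out_shuffle): [6 1 9 2 4 0 5 8 7 3]

Answer: 6 1 9 2 4 0 5 8 7 3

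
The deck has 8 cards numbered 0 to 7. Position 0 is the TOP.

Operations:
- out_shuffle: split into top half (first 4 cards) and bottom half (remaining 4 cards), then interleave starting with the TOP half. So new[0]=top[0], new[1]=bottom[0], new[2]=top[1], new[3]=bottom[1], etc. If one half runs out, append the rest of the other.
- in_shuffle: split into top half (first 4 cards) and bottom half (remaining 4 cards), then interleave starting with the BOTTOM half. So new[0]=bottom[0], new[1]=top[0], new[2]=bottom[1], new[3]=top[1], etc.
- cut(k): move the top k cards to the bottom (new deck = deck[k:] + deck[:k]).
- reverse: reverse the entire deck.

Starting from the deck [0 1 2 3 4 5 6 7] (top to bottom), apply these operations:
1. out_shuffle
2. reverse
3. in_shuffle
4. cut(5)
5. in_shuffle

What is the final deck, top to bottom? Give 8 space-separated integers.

Answer: 7 6 1 0 3 2 4 5

Derivation:
After op 1 (out_shuffle): [0 4 1 5 2 6 3 7]
After op 2 (reverse): [7 3 6 2 5 1 4 0]
After op 3 (in_shuffle): [5 7 1 3 4 6 0 2]
After op 4 (cut(5)): [6 0 2 5 7 1 3 4]
After op 5 (in_shuffle): [7 6 1 0 3 2 4 5]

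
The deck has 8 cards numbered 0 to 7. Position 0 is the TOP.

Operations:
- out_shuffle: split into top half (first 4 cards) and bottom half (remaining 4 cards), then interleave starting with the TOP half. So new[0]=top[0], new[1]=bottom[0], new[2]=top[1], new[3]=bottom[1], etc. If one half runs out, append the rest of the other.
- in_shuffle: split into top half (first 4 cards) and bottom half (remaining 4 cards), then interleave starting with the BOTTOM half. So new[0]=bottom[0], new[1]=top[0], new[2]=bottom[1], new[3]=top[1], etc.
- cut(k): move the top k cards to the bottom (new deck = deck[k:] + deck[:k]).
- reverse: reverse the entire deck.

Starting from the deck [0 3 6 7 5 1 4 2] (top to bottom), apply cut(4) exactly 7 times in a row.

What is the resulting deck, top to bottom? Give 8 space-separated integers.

Answer: 5 1 4 2 0 3 6 7

Derivation:
After op 1 (cut(4)): [5 1 4 2 0 3 6 7]
After op 2 (cut(4)): [0 3 6 7 5 1 4 2]
After op 3 (cut(4)): [5 1 4 2 0 3 6 7]
After op 4 (cut(4)): [0 3 6 7 5 1 4 2]
After op 5 (cut(4)): [5 1 4 2 0 3 6 7]
After op 6 (cut(4)): [0 3 6 7 5 1 4 2]
After op 7 (cut(4)): [5 1 4 2 0 3 6 7]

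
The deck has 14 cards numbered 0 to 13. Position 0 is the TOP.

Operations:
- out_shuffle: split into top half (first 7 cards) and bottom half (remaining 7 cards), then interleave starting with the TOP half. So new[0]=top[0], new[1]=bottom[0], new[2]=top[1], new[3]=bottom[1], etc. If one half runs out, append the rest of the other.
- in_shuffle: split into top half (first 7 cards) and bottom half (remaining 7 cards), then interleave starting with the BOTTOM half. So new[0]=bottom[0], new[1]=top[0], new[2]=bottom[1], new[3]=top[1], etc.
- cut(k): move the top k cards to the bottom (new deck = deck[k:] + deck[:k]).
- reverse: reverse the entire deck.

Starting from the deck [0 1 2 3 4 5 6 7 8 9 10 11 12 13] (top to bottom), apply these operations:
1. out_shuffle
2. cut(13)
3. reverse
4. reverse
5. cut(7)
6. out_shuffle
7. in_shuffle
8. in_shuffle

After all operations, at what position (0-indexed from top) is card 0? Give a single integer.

After op 1 (out_shuffle): [0 7 1 8 2 9 3 10 4 11 5 12 6 13]
After op 2 (cut(13)): [13 0 7 1 8 2 9 3 10 4 11 5 12 6]
After op 3 (reverse): [6 12 5 11 4 10 3 9 2 8 1 7 0 13]
After op 4 (reverse): [13 0 7 1 8 2 9 3 10 4 11 5 12 6]
After op 5 (cut(7)): [3 10 4 11 5 12 6 13 0 7 1 8 2 9]
After op 6 (out_shuffle): [3 13 10 0 4 7 11 1 5 8 12 2 6 9]
After op 7 (in_shuffle): [1 3 5 13 8 10 12 0 2 4 6 7 9 11]
After op 8 (in_shuffle): [0 1 2 3 4 5 6 13 7 8 9 10 11 12]
Card 0 is at position 0.

Answer: 0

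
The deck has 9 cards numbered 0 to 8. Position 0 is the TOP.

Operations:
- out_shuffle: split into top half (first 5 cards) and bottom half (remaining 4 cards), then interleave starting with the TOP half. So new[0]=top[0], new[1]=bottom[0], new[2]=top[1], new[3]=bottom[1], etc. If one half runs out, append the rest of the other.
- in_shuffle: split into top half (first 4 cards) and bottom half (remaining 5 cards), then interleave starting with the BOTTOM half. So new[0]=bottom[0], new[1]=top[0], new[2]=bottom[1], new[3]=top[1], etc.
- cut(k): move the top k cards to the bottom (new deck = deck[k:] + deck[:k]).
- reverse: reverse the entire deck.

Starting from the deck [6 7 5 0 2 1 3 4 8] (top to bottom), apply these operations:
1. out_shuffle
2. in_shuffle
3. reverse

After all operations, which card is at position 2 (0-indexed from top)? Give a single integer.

Answer: 8

Derivation:
After op 1 (out_shuffle): [6 1 7 3 5 4 0 8 2]
After op 2 (in_shuffle): [5 6 4 1 0 7 8 3 2]
After op 3 (reverse): [2 3 8 7 0 1 4 6 5]
Position 2: card 8.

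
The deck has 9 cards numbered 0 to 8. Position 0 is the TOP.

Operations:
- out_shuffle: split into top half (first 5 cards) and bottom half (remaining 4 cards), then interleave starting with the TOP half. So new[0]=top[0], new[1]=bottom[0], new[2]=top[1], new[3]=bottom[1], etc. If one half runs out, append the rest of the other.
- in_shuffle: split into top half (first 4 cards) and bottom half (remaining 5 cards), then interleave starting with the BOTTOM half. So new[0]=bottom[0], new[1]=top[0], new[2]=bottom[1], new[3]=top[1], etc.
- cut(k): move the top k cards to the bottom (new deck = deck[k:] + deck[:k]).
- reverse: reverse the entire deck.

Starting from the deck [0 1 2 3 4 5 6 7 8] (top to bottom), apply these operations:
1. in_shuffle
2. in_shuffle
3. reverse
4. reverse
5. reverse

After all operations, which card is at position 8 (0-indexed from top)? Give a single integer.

After op 1 (in_shuffle): [4 0 5 1 6 2 7 3 8]
After op 2 (in_shuffle): [6 4 2 0 7 5 3 1 8]
After op 3 (reverse): [8 1 3 5 7 0 2 4 6]
After op 4 (reverse): [6 4 2 0 7 5 3 1 8]
After op 5 (reverse): [8 1 3 5 7 0 2 4 6]
Position 8: card 6.

Answer: 6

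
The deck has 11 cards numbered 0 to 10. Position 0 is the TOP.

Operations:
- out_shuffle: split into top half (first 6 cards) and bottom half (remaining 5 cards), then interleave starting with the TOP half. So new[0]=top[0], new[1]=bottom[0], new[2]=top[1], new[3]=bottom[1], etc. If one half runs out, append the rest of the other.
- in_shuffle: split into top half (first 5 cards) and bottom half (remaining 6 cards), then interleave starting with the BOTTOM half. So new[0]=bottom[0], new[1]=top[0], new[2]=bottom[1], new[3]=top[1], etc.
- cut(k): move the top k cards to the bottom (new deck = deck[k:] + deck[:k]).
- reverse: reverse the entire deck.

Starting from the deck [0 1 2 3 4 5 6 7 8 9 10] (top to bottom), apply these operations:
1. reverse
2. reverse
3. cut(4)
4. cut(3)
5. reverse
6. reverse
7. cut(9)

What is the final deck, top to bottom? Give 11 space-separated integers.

After op 1 (reverse): [10 9 8 7 6 5 4 3 2 1 0]
After op 2 (reverse): [0 1 2 3 4 5 6 7 8 9 10]
After op 3 (cut(4)): [4 5 6 7 8 9 10 0 1 2 3]
After op 4 (cut(3)): [7 8 9 10 0 1 2 3 4 5 6]
After op 5 (reverse): [6 5 4 3 2 1 0 10 9 8 7]
After op 6 (reverse): [7 8 9 10 0 1 2 3 4 5 6]
After op 7 (cut(9)): [5 6 7 8 9 10 0 1 2 3 4]

Answer: 5 6 7 8 9 10 0 1 2 3 4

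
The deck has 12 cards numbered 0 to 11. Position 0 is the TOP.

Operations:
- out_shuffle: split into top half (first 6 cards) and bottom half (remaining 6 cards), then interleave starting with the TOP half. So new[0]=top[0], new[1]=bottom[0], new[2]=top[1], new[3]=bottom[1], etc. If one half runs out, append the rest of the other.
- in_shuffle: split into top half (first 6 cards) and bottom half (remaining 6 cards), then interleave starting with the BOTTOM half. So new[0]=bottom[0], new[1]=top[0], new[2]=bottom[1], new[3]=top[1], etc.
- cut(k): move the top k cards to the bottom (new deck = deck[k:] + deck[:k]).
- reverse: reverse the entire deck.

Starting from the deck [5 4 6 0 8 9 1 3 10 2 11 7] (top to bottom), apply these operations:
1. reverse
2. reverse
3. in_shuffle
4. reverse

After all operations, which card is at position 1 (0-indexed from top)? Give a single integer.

Answer: 7

Derivation:
After op 1 (reverse): [7 11 2 10 3 1 9 8 0 6 4 5]
After op 2 (reverse): [5 4 6 0 8 9 1 3 10 2 11 7]
After op 3 (in_shuffle): [1 5 3 4 10 6 2 0 11 8 7 9]
After op 4 (reverse): [9 7 8 11 0 2 6 10 4 3 5 1]
Position 1: card 7.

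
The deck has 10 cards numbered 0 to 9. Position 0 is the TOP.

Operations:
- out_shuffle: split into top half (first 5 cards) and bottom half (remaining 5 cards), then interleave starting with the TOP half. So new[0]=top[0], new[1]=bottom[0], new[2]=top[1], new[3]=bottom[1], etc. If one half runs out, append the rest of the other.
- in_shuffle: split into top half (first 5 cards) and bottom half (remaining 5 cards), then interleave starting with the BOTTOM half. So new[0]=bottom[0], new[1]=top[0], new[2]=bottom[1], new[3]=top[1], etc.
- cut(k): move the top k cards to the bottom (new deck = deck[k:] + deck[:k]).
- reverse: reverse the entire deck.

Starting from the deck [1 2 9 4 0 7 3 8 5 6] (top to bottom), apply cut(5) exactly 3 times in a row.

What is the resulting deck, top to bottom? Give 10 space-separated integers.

Answer: 7 3 8 5 6 1 2 9 4 0

Derivation:
After op 1 (cut(5)): [7 3 8 5 6 1 2 9 4 0]
After op 2 (cut(5)): [1 2 9 4 0 7 3 8 5 6]
After op 3 (cut(5)): [7 3 8 5 6 1 2 9 4 0]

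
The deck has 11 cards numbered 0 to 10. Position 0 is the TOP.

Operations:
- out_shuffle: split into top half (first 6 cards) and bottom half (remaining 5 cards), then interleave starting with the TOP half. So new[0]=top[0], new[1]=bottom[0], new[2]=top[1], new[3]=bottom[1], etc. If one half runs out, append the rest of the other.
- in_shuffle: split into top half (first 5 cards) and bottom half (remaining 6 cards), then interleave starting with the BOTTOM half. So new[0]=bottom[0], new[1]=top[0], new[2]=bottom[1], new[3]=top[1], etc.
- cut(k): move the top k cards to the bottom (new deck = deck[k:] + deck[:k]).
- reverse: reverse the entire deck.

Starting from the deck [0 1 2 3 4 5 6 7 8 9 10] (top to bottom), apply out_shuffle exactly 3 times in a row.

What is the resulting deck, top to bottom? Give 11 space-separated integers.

After op 1 (out_shuffle): [0 6 1 7 2 8 3 9 4 10 5]
After op 2 (out_shuffle): [0 3 6 9 1 4 7 10 2 5 8]
After op 3 (out_shuffle): [0 7 3 10 6 2 9 5 1 8 4]

Answer: 0 7 3 10 6 2 9 5 1 8 4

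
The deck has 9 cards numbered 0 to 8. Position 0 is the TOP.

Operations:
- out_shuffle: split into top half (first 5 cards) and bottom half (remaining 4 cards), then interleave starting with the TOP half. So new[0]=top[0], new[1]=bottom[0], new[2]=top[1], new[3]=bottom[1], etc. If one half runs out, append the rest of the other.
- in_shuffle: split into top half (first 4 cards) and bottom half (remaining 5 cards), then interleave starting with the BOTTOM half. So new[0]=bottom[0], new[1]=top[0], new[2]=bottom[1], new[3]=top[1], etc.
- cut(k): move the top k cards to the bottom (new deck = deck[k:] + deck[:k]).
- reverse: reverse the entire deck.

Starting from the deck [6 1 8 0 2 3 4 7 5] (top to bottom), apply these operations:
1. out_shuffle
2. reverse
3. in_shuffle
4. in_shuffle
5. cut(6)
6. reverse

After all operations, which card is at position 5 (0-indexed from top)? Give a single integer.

After op 1 (out_shuffle): [6 3 1 4 8 7 0 5 2]
After op 2 (reverse): [2 5 0 7 8 4 1 3 6]
After op 3 (in_shuffle): [8 2 4 5 1 0 3 7 6]
After op 4 (in_shuffle): [1 8 0 2 3 4 7 5 6]
After op 5 (cut(6)): [7 5 6 1 8 0 2 3 4]
After op 6 (reverse): [4 3 2 0 8 1 6 5 7]
Position 5: card 1.

Answer: 1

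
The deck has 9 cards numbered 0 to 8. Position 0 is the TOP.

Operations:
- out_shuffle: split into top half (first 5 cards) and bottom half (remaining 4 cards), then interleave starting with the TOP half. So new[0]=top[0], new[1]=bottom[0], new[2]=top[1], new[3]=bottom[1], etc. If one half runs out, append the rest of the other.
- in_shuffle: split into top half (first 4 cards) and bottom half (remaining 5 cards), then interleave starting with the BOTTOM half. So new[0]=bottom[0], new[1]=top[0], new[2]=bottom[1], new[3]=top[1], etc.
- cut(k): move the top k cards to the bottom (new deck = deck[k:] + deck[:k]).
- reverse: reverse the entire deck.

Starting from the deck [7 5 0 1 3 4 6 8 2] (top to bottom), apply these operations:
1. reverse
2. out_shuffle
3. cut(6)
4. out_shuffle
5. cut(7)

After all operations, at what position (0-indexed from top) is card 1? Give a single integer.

After op 1 (reverse): [2 8 6 4 3 1 0 5 7]
After op 2 (out_shuffle): [2 1 8 0 6 5 4 7 3]
After op 3 (cut(6)): [4 7 3 2 1 8 0 6 5]
After op 4 (out_shuffle): [4 8 7 0 3 6 2 5 1]
After op 5 (cut(7)): [5 1 4 8 7 0 3 6 2]
Card 1 is at position 1.

Answer: 1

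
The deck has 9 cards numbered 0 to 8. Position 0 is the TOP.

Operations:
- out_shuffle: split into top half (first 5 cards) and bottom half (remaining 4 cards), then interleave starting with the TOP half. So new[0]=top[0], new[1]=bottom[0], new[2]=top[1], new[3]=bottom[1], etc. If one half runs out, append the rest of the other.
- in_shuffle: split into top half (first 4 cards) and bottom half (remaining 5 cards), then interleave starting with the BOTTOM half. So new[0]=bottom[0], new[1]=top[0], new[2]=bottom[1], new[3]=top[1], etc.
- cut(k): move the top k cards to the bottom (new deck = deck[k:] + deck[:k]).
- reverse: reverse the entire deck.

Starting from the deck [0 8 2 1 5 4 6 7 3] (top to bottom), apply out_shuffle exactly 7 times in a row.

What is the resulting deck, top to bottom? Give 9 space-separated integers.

Answer: 0 4 8 6 2 7 1 3 5

Derivation:
After op 1 (out_shuffle): [0 4 8 6 2 7 1 3 5]
After op 2 (out_shuffle): [0 7 4 1 8 3 6 5 2]
After op 3 (out_shuffle): [0 3 7 6 4 5 1 2 8]
After op 4 (out_shuffle): [0 5 3 1 7 2 6 8 4]
After op 5 (out_shuffle): [0 2 5 6 3 8 1 4 7]
After op 6 (out_shuffle): [0 8 2 1 5 4 6 7 3]
After op 7 (out_shuffle): [0 4 8 6 2 7 1 3 5]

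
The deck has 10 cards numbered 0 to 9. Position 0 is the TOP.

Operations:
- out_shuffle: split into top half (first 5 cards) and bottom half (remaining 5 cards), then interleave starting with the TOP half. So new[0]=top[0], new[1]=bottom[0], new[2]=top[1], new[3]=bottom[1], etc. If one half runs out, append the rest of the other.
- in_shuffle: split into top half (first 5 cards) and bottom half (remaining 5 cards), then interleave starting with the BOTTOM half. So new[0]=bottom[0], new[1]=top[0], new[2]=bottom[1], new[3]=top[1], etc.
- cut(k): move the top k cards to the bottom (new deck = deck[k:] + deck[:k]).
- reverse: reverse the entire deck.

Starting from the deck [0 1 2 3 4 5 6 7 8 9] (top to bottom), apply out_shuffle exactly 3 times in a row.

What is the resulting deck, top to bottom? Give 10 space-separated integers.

After op 1 (out_shuffle): [0 5 1 6 2 7 3 8 4 9]
After op 2 (out_shuffle): [0 7 5 3 1 8 6 4 2 9]
After op 3 (out_shuffle): [0 8 7 6 5 4 3 2 1 9]

Answer: 0 8 7 6 5 4 3 2 1 9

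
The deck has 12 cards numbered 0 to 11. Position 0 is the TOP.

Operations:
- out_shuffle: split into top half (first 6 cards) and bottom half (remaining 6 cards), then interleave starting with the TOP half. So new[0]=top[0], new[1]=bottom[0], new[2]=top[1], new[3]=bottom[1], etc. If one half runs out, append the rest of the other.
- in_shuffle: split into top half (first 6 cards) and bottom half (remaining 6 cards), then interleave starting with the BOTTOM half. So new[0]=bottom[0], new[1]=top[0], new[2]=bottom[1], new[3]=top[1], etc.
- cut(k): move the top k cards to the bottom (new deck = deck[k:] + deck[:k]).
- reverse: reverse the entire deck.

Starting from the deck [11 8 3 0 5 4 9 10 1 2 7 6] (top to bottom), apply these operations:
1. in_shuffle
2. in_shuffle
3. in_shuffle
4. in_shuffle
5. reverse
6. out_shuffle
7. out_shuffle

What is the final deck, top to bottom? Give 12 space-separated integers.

After op 1 (in_shuffle): [9 11 10 8 1 3 2 0 7 5 6 4]
After op 2 (in_shuffle): [2 9 0 11 7 10 5 8 6 1 4 3]
After op 3 (in_shuffle): [5 2 8 9 6 0 1 11 4 7 3 10]
After op 4 (in_shuffle): [1 5 11 2 4 8 7 9 3 6 10 0]
After op 5 (reverse): [0 10 6 3 9 7 8 4 2 11 5 1]
After op 6 (out_shuffle): [0 8 10 4 6 2 3 11 9 5 7 1]
After op 7 (out_shuffle): [0 3 8 11 10 9 4 5 6 7 2 1]

Answer: 0 3 8 11 10 9 4 5 6 7 2 1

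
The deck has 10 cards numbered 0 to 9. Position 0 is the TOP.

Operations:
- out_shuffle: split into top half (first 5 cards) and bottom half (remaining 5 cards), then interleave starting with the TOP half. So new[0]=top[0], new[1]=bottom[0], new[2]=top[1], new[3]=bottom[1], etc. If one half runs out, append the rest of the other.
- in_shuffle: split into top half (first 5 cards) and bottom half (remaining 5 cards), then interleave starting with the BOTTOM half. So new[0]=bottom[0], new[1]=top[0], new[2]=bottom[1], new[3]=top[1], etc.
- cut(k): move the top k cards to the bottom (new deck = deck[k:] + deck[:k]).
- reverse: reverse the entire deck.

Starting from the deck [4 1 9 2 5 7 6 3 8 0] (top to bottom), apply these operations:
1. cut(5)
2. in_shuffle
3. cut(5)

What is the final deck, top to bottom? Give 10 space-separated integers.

After op 1 (cut(5)): [7 6 3 8 0 4 1 9 2 5]
After op 2 (in_shuffle): [4 7 1 6 9 3 2 8 5 0]
After op 3 (cut(5)): [3 2 8 5 0 4 7 1 6 9]

Answer: 3 2 8 5 0 4 7 1 6 9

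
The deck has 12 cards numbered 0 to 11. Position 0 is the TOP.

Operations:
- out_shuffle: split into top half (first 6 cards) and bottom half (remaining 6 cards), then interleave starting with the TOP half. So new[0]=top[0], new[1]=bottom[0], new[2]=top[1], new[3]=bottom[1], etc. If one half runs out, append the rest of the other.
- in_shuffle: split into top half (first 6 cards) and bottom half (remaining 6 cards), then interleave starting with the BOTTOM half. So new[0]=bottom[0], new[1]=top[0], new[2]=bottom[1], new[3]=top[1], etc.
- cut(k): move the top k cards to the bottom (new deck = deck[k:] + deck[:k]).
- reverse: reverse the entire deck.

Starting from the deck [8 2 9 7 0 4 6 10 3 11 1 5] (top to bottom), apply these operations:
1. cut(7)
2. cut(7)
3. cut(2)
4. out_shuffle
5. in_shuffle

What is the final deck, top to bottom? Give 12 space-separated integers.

After op 1 (cut(7)): [10 3 11 1 5 8 2 9 7 0 4 6]
After op 2 (cut(7)): [9 7 0 4 6 10 3 11 1 5 8 2]
After op 3 (cut(2)): [0 4 6 10 3 11 1 5 8 2 9 7]
After op 4 (out_shuffle): [0 1 4 5 6 8 10 2 3 9 11 7]
After op 5 (in_shuffle): [10 0 2 1 3 4 9 5 11 6 7 8]

Answer: 10 0 2 1 3 4 9 5 11 6 7 8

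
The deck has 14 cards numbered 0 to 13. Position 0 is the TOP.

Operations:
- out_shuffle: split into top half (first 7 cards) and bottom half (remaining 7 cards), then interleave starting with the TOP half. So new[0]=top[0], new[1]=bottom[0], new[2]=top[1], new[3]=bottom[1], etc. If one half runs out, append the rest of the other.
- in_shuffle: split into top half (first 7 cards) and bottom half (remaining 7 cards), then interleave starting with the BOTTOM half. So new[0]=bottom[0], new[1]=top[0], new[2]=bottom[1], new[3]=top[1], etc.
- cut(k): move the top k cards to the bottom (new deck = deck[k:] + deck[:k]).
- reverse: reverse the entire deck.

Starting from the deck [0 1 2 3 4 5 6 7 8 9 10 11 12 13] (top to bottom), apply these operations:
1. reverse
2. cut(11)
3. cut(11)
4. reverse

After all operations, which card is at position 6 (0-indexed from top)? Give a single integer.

Answer: 12

Derivation:
After op 1 (reverse): [13 12 11 10 9 8 7 6 5 4 3 2 1 0]
After op 2 (cut(11)): [2 1 0 13 12 11 10 9 8 7 6 5 4 3]
After op 3 (cut(11)): [5 4 3 2 1 0 13 12 11 10 9 8 7 6]
After op 4 (reverse): [6 7 8 9 10 11 12 13 0 1 2 3 4 5]
Position 6: card 12.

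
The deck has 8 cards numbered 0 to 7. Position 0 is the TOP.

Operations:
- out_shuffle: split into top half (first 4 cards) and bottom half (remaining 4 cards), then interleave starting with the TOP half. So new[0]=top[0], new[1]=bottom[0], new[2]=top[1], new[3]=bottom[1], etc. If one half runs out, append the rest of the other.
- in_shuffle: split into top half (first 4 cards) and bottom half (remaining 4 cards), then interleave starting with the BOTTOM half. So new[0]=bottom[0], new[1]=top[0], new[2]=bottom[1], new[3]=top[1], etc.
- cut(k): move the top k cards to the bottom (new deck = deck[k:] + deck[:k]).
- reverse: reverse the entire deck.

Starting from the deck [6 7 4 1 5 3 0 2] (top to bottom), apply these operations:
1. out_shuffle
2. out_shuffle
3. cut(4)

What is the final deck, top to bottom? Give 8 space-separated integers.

After op 1 (out_shuffle): [6 5 7 3 4 0 1 2]
After op 2 (out_shuffle): [6 4 5 0 7 1 3 2]
After op 3 (cut(4)): [7 1 3 2 6 4 5 0]

Answer: 7 1 3 2 6 4 5 0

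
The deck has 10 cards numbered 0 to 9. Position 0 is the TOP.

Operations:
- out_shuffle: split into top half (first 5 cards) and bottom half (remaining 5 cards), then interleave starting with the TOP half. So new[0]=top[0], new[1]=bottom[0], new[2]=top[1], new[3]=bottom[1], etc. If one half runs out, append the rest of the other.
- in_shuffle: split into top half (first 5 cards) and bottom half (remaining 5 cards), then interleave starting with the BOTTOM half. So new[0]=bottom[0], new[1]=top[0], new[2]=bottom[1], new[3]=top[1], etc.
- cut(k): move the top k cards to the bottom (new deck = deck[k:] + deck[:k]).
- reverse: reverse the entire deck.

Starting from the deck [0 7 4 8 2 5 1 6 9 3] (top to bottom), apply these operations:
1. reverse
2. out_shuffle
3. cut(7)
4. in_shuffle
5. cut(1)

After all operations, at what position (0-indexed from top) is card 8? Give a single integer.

After op 1 (reverse): [3 9 6 1 5 2 8 4 7 0]
After op 2 (out_shuffle): [3 2 9 8 6 4 1 7 5 0]
After op 3 (cut(7)): [7 5 0 3 2 9 8 6 4 1]
After op 4 (in_shuffle): [9 7 8 5 6 0 4 3 1 2]
After op 5 (cut(1)): [7 8 5 6 0 4 3 1 2 9]
Card 8 is at position 1.

Answer: 1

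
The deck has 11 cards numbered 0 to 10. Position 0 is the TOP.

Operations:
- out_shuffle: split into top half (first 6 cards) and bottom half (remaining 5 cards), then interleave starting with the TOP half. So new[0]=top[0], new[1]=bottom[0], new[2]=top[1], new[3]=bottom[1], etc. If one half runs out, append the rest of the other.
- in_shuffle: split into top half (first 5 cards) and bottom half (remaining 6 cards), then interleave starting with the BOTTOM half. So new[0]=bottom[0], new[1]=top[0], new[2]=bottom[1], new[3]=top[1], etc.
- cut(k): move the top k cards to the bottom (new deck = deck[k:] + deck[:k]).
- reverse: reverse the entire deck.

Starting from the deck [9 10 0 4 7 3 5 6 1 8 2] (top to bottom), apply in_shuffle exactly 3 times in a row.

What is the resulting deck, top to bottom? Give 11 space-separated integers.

Answer: 5 0 8 3 10 1 7 9 6 4 2

Derivation:
After op 1 (in_shuffle): [3 9 5 10 6 0 1 4 8 7 2]
After op 2 (in_shuffle): [0 3 1 9 4 5 8 10 7 6 2]
After op 3 (in_shuffle): [5 0 8 3 10 1 7 9 6 4 2]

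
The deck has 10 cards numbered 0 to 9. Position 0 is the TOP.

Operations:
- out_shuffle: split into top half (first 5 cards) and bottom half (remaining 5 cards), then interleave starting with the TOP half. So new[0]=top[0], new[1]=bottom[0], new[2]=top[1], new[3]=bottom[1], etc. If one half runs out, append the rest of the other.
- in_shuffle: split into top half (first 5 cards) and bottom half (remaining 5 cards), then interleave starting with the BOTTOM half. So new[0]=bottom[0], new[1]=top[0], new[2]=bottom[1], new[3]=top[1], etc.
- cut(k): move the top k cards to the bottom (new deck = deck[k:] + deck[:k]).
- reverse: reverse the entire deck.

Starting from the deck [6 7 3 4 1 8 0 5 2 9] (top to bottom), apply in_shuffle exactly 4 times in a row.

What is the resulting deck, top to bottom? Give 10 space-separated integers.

After op 1 (in_shuffle): [8 6 0 7 5 3 2 4 9 1]
After op 2 (in_shuffle): [3 8 2 6 4 0 9 7 1 5]
After op 3 (in_shuffle): [0 3 9 8 7 2 1 6 5 4]
After op 4 (in_shuffle): [2 0 1 3 6 9 5 8 4 7]

Answer: 2 0 1 3 6 9 5 8 4 7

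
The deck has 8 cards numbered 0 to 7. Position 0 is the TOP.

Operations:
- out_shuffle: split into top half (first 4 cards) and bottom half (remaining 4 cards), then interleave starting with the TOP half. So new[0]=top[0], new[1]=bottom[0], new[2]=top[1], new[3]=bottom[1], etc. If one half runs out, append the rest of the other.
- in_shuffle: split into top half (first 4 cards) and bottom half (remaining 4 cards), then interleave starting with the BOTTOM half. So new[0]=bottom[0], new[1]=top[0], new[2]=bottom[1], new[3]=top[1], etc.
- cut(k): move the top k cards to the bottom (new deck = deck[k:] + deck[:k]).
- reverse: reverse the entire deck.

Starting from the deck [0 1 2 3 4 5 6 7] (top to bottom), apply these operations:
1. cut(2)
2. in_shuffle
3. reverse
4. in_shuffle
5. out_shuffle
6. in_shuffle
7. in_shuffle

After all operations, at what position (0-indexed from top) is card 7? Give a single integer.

After op 1 (cut(2)): [2 3 4 5 6 7 0 1]
After op 2 (in_shuffle): [6 2 7 3 0 4 1 5]
After op 3 (reverse): [5 1 4 0 3 7 2 6]
After op 4 (in_shuffle): [3 5 7 1 2 4 6 0]
After op 5 (out_shuffle): [3 2 5 4 7 6 1 0]
After op 6 (in_shuffle): [7 3 6 2 1 5 0 4]
After op 7 (in_shuffle): [1 7 5 3 0 6 4 2]
Card 7 is at position 1.

Answer: 1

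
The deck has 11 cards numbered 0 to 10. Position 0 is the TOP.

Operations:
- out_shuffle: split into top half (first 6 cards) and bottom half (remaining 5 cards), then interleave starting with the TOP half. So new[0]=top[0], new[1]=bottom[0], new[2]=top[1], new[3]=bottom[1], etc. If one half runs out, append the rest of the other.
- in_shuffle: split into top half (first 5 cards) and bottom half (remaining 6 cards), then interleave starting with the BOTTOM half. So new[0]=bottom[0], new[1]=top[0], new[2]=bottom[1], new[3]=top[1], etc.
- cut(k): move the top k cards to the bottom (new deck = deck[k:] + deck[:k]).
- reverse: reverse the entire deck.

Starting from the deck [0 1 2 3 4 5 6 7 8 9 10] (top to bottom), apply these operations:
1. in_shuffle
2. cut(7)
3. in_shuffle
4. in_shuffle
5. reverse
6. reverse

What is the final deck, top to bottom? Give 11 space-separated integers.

Answer: 4 0 7 3 10 6 2 9 5 1 8

Derivation:
After op 1 (in_shuffle): [5 0 6 1 7 2 8 3 9 4 10]
After op 2 (cut(7)): [3 9 4 10 5 0 6 1 7 2 8]
After op 3 (in_shuffle): [0 3 6 9 1 4 7 10 2 5 8]
After op 4 (in_shuffle): [4 0 7 3 10 6 2 9 5 1 8]
After op 5 (reverse): [8 1 5 9 2 6 10 3 7 0 4]
After op 6 (reverse): [4 0 7 3 10 6 2 9 5 1 8]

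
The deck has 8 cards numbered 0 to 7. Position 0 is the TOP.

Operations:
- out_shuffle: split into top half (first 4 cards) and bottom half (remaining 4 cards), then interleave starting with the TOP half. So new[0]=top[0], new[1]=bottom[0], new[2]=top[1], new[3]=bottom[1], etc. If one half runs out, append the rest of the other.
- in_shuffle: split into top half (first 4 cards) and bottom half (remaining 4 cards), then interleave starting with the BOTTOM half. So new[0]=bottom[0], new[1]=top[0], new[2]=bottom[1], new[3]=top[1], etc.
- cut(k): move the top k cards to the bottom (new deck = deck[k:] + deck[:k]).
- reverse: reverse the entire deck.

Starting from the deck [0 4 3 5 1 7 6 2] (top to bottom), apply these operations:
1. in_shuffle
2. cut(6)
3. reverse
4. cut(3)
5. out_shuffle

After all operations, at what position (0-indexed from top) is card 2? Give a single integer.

After op 1 (in_shuffle): [1 0 7 4 6 3 2 5]
After op 2 (cut(6)): [2 5 1 0 7 4 6 3]
After op 3 (reverse): [3 6 4 7 0 1 5 2]
After op 4 (cut(3)): [7 0 1 5 2 3 6 4]
After op 5 (out_shuffle): [7 2 0 3 1 6 5 4]
Card 2 is at position 1.

Answer: 1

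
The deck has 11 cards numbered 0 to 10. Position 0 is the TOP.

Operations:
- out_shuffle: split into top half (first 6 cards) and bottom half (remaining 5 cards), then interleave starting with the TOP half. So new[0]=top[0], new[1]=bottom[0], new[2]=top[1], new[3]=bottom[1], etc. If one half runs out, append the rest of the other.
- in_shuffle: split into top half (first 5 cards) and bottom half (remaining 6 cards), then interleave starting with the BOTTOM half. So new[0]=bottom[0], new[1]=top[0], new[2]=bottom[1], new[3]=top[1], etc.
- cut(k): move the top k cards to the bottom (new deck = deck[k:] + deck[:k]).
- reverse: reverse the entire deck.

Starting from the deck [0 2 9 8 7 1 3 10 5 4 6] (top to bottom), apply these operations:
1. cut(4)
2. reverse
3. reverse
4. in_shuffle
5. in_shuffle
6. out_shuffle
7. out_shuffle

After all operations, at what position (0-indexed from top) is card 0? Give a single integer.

After op 1 (cut(4)): [7 1 3 10 5 4 6 0 2 9 8]
After op 2 (reverse): [8 9 2 0 6 4 5 10 3 1 7]
After op 3 (reverse): [7 1 3 10 5 4 6 0 2 9 8]
After op 4 (in_shuffle): [4 7 6 1 0 3 2 10 9 5 8]
After op 5 (in_shuffle): [3 4 2 7 10 6 9 1 5 0 8]
After op 6 (out_shuffle): [3 9 4 1 2 5 7 0 10 8 6]
After op 7 (out_shuffle): [3 7 9 0 4 10 1 8 2 6 5]
Card 0 is at position 3.

Answer: 3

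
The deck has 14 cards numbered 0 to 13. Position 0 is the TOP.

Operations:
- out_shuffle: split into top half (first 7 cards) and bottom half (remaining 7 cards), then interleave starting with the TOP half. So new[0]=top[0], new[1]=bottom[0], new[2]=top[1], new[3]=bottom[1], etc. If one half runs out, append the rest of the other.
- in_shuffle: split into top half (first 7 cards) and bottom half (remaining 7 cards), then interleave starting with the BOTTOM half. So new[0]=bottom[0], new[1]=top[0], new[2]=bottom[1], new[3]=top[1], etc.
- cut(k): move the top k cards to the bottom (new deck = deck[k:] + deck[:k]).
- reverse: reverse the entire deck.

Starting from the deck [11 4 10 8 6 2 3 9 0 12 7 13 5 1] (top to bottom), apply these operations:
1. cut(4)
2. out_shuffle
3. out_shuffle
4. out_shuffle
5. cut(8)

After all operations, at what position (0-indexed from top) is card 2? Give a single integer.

Answer: 0

Derivation:
After op 1 (cut(4)): [6 2 3 9 0 12 7 13 5 1 11 4 10 8]
After op 2 (out_shuffle): [6 13 2 5 3 1 9 11 0 4 12 10 7 8]
After op 3 (out_shuffle): [6 11 13 0 2 4 5 12 3 10 1 7 9 8]
After op 4 (out_shuffle): [6 12 11 3 13 10 0 1 2 7 4 9 5 8]
After op 5 (cut(8)): [2 7 4 9 5 8 6 12 11 3 13 10 0 1]
Card 2 is at position 0.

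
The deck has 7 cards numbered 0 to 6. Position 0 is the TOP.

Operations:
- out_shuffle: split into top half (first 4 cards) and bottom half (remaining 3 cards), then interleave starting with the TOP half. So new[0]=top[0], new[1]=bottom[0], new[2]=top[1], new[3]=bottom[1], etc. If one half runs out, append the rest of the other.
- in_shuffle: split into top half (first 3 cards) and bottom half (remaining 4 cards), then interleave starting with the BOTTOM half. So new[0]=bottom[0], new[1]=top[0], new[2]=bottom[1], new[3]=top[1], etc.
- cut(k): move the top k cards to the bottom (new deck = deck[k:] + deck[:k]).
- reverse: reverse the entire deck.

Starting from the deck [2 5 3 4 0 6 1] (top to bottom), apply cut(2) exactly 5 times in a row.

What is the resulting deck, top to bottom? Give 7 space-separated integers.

After op 1 (cut(2)): [3 4 0 6 1 2 5]
After op 2 (cut(2)): [0 6 1 2 5 3 4]
After op 3 (cut(2)): [1 2 5 3 4 0 6]
After op 4 (cut(2)): [5 3 4 0 6 1 2]
After op 5 (cut(2)): [4 0 6 1 2 5 3]

Answer: 4 0 6 1 2 5 3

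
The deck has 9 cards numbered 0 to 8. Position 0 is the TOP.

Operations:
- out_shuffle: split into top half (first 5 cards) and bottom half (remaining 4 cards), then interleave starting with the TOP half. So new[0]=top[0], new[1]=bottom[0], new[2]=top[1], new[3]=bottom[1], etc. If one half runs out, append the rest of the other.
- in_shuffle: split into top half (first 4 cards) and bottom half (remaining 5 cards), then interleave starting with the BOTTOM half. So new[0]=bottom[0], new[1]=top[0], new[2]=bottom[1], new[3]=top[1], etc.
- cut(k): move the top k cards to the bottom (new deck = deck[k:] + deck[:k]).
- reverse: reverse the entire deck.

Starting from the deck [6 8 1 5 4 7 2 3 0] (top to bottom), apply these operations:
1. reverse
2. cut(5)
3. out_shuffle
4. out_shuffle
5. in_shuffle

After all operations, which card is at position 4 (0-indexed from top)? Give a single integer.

After op 1 (reverse): [0 3 2 7 4 5 1 8 6]
After op 2 (cut(5)): [5 1 8 6 0 3 2 7 4]
After op 3 (out_shuffle): [5 3 1 2 8 7 6 4 0]
After op 4 (out_shuffle): [5 7 3 6 1 4 2 0 8]
After op 5 (in_shuffle): [1 5 4 7 2 3 0 6 8]
Position 4: card 2.

Answer: 2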